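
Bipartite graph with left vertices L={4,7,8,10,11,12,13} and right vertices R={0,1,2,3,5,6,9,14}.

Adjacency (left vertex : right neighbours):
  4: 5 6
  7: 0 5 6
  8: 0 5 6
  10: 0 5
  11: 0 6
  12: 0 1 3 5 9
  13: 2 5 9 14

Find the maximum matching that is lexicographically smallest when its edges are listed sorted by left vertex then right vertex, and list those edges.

Lex-smallest maximum matching: {(4,5), (7,0), (8,6), (12,1), (13,2)}

|M| = 5 (so the lex-smallest maximum matching has 5 edges)
process left vertices in ascending order; for each, take the smallest-labelled available neighbour that still permits 5 edges overall, or leave it unmatched if none does
lex-smallest matching: {4-5, 7-0, 8-6, 12-1, 13-2}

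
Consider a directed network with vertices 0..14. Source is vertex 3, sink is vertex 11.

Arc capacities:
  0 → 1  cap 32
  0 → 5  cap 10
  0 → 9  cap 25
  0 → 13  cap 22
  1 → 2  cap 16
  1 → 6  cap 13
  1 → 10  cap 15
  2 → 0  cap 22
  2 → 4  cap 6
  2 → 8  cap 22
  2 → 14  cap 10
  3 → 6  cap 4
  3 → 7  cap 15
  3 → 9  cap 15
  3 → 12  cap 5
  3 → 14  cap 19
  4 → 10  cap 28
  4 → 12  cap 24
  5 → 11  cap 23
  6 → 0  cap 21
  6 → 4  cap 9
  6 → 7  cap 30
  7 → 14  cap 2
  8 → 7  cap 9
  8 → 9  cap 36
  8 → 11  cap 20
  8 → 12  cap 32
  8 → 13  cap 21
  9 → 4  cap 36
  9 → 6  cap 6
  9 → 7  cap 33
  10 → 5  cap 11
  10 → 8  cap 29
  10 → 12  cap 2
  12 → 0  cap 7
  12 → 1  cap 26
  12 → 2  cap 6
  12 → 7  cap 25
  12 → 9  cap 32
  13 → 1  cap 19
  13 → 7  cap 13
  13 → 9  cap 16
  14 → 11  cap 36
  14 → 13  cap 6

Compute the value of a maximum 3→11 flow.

augment #1: 3→14→11 bottleneck 19, total now 19
augment #2: 3→7→14→11 bottleneck 2, total now 21
augment #3: 3→6→0→5→11 bottleneck 4, total now 25
augment #4: 3→12→0→5→11 bottleneck 5, total now 30
augment #5: 3→9→4→10→5→11 bottleneck 11, total now 41
augment #6: 3→9→4→10→8→11 bottleneck 4, total now 45

Maximum flow value: 45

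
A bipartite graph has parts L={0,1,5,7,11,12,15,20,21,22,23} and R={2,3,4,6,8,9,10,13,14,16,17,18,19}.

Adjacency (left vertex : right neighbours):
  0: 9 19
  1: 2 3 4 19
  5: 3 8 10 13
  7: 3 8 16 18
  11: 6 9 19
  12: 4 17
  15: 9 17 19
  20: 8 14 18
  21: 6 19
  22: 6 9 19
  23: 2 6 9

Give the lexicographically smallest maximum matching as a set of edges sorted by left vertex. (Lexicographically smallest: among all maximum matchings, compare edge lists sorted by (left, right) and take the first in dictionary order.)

|M| = 10 (so the lex-smallest maximum matching has 10 edges)
process left vertices in ascending order; for each, take the smallest-labelled available neighbour that still permits 10 edges overall, or leave it unmatched if none does
lex-smallest matching: {0-9, 1-3, 5-8, 7-16, 11-6, 12-4, 15-17, 20-14, 21-19, 23-2}

Lex-smallest maximum matching: {(0,9), (1,3), (5,8), (7,16), (11,6), (12,4), (15,17), (20,14), (21,19), (23,2)}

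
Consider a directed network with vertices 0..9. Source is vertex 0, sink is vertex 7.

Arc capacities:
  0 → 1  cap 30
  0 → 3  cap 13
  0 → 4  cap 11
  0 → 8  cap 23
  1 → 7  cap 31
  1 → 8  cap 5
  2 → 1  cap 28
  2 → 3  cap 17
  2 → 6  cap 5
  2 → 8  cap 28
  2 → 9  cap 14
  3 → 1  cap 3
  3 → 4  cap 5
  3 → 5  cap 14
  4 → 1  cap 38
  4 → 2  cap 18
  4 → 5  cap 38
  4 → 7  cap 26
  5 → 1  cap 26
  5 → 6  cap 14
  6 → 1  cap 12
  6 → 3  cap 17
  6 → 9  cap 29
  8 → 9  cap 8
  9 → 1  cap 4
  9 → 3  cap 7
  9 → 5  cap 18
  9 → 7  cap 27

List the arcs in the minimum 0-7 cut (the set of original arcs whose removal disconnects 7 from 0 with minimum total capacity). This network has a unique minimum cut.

Min-cut arcs: {(0,1), (0,3), (0,4), (8,9)} (total capacity 62)

augment #1: 0→1→7 push 30
augment #2: 0→4→7 push 11
augment #3: 0→3→1→7 push 1
augment #4: 0→3→4→7 push 5
augment #5: 0→8→9→7 push 8
augment #6: 0→3→5→6→9→7 push 7
max flow = 62; residual-reachable set from 0 gives S-side
cut edges (S→T): {(0,1), (0,3), (0,4), (8,9)} total cap 62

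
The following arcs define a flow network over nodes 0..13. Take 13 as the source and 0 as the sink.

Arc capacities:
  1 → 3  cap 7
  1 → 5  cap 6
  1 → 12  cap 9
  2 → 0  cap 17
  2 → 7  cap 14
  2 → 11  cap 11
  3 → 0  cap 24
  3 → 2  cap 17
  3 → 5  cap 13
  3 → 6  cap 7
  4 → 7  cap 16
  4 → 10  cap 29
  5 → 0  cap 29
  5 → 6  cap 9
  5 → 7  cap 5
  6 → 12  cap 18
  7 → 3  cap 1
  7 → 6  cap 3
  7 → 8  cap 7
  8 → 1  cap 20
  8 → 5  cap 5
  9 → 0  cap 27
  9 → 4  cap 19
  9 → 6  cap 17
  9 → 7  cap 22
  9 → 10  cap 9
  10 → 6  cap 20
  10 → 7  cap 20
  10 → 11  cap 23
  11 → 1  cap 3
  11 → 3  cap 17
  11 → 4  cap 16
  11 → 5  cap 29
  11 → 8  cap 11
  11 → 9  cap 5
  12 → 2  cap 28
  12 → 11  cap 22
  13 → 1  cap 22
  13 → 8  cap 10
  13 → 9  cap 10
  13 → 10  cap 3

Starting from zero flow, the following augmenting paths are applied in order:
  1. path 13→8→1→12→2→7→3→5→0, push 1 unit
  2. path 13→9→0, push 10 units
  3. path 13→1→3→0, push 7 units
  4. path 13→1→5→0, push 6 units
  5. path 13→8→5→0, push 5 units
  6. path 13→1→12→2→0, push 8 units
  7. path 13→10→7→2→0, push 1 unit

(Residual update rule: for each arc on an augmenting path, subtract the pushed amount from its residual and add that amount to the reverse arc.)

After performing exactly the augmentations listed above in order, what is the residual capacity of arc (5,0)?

Residual capacity of (5,0): 17

after path 1 (13→8→1→12→2→7→3→5→0, push 1): res(5,0)=28
after path 2 (13→9→0, push 10): res(5,0)=28
after path 3 (13→1→3→0, push 7): res(5,0)=28
after path 4 (13→1→5→0, push 6): res(5,0)=22
after path 5 (13→8→5→0, push 5): res(5,0)=17
after path 6 (13→1→12→2→0, push 8): res(5,0)=17
after path 7 (13→10→7→2→0, push 1): res(5,0)=17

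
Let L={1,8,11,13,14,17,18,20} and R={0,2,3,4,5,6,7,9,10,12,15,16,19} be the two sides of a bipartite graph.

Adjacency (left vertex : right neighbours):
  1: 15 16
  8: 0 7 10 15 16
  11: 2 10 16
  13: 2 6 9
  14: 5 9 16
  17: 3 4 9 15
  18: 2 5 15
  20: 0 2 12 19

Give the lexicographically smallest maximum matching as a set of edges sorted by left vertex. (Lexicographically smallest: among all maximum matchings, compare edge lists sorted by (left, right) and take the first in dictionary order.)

Lex-smallest maximum matching: {(1,15), (8,0), (11,2), (13,6), (14,9), (17,3), (18,5), (20,12)}

|M| = 8 (so the lex-smallest maximum matching has 8 edges)
process left vertices in ascending order; for each, take the smallest-labelled available neighbour that still permits 8 edges overall, or leave it unmatched if none does
lex-smallest matching: {1-15, 8-0, 11-2, 13-6, 14-9, 17-3, 18-5, 20-12}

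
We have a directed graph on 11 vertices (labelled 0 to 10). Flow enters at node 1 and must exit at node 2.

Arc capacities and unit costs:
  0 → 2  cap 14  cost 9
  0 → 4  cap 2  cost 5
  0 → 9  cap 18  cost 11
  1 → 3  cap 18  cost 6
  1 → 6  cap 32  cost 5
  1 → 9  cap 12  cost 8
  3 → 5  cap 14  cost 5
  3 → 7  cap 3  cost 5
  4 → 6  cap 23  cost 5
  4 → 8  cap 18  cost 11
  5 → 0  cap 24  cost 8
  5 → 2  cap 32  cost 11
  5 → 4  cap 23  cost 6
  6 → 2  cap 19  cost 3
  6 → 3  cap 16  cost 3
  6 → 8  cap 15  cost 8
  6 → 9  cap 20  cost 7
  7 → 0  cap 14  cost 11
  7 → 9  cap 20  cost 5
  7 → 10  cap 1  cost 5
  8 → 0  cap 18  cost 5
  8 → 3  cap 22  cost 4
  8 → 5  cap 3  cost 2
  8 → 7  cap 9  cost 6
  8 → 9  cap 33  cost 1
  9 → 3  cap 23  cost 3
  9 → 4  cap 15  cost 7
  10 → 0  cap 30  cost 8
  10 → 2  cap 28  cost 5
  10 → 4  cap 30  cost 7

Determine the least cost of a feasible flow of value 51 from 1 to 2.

shortest-cost path #1: 1→6→2 push 19 @ unit cost 8 (adds 152)
shortest-cost path #2: 1→3→7→10→2 push 1 @ unit cost 21 (adds 21)
shortest-cost path #3: 1→3→5→2 push 14 @ unit cost 22 (adds 308)
shortest-cost path #4: 1→6→8→5→2 push 3 @ unit cost 26 (adds 78)
shortest-cost path #5: 1→6→8→0→2 push 10 @ unit cost 27 (adds 270)
shortest-cost path #6: 1→3→7→0→2 push 2 @ unit cost 31 (adds 62)
shortest-cost path #7: 1→9→4→8→0→2 push 2 @ unit cost 40 (adds 80)
total cost = 971

Minimum cost for 51 units: 971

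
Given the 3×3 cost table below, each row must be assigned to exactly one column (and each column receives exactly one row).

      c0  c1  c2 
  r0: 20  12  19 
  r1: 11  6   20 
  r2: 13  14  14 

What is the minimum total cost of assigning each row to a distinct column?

Minimum assignment cost: 37

optimal assignment: row0→col1 (cost 12), row1→col0 (cost 11), row2→col2 (cost 14)
total = 12 + 11 + 14 = 37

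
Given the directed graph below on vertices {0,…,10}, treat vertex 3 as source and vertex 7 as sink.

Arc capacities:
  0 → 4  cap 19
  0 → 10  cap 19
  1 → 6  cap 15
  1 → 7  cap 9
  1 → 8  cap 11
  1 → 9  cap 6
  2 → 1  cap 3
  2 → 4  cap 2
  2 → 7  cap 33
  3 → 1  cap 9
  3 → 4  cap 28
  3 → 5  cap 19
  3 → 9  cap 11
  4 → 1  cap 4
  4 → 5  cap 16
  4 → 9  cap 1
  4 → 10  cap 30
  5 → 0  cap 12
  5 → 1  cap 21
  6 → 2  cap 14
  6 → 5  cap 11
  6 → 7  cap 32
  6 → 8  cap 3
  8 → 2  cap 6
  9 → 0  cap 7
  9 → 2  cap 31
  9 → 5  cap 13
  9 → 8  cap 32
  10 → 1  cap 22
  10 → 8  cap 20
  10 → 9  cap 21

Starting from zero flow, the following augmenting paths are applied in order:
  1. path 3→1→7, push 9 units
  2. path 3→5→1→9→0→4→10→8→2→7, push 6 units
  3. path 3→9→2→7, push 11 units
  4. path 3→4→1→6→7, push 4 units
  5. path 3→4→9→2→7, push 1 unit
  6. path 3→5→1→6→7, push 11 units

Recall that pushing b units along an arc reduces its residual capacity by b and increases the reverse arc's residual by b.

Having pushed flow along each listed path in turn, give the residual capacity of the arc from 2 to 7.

Residual capacity of (2,7): 15

after path 1 (3→1→7, push 9): res(2,7)=33
after path 2 (3→5→1→9→0→4→10→8→2→7, push 6): res(2,7)=27
after path 3 (3→9→2→7, push 11): res(2,7)=16
after path 4 (3→4→1→6→7, push 4): res(2,7)=16
after path 5 (3→4→9→2→7, push 1): res(2,7)=15
after path 6 (3→5→1→6→7, push 11): res(2,7)=15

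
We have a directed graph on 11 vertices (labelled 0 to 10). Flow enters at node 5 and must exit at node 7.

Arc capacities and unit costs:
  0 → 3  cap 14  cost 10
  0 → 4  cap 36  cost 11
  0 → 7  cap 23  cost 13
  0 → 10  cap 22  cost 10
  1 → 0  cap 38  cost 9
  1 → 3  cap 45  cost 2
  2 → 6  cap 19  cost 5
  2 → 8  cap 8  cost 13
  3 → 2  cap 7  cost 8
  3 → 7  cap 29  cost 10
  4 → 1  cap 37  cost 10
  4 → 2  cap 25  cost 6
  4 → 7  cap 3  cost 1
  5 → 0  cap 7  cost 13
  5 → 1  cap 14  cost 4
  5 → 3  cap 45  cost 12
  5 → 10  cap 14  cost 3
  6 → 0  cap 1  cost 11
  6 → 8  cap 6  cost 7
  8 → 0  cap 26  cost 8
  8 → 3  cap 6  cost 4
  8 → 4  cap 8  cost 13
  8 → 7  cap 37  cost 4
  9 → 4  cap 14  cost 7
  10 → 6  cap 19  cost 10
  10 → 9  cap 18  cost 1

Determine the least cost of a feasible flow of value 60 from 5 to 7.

shortest-cost path #1: 5→10→9→4→7 push 3 @ unit cost 12 (adds 36)
shortest-cost path #2: 5→1→3→7 push 14 @ unit cost 16 (adds 224)
shortest-cost path #3: 5→3→7 push 15 @ unit cost 22 (adds 330)
shortest-cost path #4: 5→10→6→8→7 push 6 @ unit cost 24 (adds 144)
shortest-cost path #5: 5→0→7 push 7 @ unit cost 26 (adds 182)
shortest-cost path #6: 5→3→1→0→7 push 14 @ unit cost 32 (adds 448)
shortest-cost path #7: 5→10→9→4→2→8→7 push 1 @ unit cost 34 (adds 34)
total cost = 1398

Minimum cost for 60 units: 1398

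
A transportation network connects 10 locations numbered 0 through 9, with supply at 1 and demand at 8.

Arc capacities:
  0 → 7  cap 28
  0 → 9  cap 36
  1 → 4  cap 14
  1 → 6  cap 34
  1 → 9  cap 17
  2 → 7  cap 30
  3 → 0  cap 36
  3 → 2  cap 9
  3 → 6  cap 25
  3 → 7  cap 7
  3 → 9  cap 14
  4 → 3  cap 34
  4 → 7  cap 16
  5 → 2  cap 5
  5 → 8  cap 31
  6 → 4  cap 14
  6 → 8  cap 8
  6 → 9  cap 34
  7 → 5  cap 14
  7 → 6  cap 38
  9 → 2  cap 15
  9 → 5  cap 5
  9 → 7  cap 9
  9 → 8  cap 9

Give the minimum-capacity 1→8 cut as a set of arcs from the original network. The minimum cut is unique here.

augment #1: 1→6→8 push 8
augment #2: 1→9→8 push 9
augment #3: 1→9→5→8 push 5
augment #4: 1→4→7→5→8 push 14
max flow = 36; residual-reachable set from 1 gives S-side
cut edges (S→T): {(6,8), (7,5), (9,5), (9,8)} total cap 36

Min-cut arcs: {(6,8), (7,5), (9,5), (9,8)} (total capacity 36)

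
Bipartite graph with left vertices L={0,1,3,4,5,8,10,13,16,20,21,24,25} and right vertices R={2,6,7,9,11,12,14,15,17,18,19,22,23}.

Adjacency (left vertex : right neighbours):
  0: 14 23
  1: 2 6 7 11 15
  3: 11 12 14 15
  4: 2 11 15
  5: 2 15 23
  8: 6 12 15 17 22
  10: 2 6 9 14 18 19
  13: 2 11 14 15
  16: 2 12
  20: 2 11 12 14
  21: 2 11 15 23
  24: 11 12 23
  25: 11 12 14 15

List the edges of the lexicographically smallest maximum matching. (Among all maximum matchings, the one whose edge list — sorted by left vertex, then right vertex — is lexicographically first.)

Lex-smallest maximum matching: {(0,14), (1,6), (3,11), (4,2), (5,15), (8,17), (10,9), (16,12), (21,23)}

|M| = 9 (so the lex-smallest maximum matching has 9 edges)
process left vertices in ascending order; for each, take the smallest-labelled available neighbour that still permits 9 edges overall, or leave it unmatched if none does
lex-smallest matching: {0-14, 1-6, 3-11, 4-2, 5-15, 8-17, 10-9, 16-12, 21-23}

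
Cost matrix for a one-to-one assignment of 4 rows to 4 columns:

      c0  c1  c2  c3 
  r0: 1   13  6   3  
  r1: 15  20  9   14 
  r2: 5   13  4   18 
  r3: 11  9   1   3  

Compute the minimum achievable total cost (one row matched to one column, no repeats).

Minimum assignment cost: 26

one of 2 optimal assignments: row0→col0 (cost 1), row1→col2 (cost 9), row2→col1 (cost 13), row3→col3 (cost 3)
total = 1 + 9 + 13 + 3 = 26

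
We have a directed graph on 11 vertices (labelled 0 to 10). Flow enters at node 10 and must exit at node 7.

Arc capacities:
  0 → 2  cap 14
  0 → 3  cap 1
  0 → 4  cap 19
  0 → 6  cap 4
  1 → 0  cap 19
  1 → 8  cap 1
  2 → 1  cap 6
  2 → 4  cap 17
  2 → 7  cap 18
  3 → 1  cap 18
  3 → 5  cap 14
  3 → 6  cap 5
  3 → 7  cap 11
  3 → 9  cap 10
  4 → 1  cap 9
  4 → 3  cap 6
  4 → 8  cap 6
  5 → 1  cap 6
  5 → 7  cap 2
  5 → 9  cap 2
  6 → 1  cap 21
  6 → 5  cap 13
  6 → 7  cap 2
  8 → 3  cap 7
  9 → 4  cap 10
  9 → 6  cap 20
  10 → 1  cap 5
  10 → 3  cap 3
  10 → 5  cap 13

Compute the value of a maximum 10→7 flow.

augment #1: 10→3→7 bottleneck 3, total now 3
augment #2: 10→5→7 bottleneck 2, total now 5
augment #3: 10→1→0→2→7 bottleneck 5, total now 10
augment #4: 10→5→9→6→7 bottleneck 2, total now 12
augment #5: 10→5→1→0→2→7 bottleneck 6, total now 18

Maximum flow value: 18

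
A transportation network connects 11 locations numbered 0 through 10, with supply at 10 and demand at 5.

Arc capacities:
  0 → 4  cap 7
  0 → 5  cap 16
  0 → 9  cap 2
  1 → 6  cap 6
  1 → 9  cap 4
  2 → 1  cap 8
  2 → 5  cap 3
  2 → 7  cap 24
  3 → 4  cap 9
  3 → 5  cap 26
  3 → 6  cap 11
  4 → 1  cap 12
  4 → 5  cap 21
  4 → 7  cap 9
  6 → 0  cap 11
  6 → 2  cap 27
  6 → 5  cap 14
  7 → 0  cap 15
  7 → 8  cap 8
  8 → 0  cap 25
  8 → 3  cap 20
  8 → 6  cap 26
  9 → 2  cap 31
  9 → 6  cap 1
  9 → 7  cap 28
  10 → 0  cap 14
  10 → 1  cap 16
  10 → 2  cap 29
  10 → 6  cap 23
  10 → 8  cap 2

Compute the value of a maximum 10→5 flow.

augment #1: 10→0→5 bottleneck 14, total now 14
augment #2: 10→2→5 bottleneck 3, total now 17
augment #3: 10→6→5 bottleneck 14, total now 31
augment #4: 10→6→0→5 bottleneck 2, total now 33
augment #5: 10→8→3→5 bottleneck 2, total now 35
augment #6: 10→6→0→4→5 bottleneck 7, total now 42
augment #7: 10→2→7→8→3→5 bottleneck 8, total now 50

Maximum flow value: 50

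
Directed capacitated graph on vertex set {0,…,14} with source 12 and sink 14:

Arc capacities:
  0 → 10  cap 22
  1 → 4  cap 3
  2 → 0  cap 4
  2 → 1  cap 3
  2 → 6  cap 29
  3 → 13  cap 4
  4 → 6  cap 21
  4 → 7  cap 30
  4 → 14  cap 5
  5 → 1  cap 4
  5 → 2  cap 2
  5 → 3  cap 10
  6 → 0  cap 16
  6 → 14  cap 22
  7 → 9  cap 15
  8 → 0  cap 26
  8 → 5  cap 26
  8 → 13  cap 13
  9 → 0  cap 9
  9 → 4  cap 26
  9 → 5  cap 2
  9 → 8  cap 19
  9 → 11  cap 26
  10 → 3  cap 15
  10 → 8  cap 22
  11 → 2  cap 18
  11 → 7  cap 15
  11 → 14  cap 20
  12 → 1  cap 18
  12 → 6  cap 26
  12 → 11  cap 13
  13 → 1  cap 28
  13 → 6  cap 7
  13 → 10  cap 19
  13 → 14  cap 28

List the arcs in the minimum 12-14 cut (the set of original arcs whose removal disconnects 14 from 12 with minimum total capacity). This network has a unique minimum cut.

Min-cut arcs: {(1,4), (12,6), (12,11)} (total capacity 42)

augment #1: 12→6→14 push 22
augment #2: 12→11→14 push 13
augment #3: 12→1→4→14 push 3
augment #4: 12→6→0→10→3→13→14 push 4
max flow = 42; residual-reachable set from 12 gives S-side
cut edges (S→T): {(1,4), (12,6), (12,11)} total cap 42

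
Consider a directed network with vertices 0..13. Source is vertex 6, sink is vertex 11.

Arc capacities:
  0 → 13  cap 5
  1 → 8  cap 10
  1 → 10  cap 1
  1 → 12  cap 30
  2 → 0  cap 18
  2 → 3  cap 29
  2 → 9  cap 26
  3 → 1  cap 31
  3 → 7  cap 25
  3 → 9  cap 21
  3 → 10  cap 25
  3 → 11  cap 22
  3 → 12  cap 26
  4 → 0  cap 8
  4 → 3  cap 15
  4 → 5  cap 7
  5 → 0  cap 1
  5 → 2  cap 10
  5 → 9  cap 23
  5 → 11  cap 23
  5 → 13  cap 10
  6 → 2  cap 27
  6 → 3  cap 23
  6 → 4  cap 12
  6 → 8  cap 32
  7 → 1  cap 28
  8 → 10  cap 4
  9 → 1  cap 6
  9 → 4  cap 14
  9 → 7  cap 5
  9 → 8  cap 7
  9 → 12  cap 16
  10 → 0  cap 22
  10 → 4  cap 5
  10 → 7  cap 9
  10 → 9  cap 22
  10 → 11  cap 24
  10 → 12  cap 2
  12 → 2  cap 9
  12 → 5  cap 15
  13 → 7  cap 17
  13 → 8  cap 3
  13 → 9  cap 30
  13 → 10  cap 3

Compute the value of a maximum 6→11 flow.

augment #1: 6→3→11 bottleneck 22, total now 22
augment #2: 6→3→10→11 bottleneck 1, total now 23
augment #3: 6→4→5→11 bottleneck 7, total now 30
augment #4: 6→8→10→11 bottleneck 4, total now 34
augment #5: 6→2→3→10→11 bottleneck 19, total now 53
augment #6: 6→2→3→12→5→11 bottleneck 8, total now 61
augment #7: 6→4→3→12→5→11 bottleneck 5, total now 66

Maximum flow value: 66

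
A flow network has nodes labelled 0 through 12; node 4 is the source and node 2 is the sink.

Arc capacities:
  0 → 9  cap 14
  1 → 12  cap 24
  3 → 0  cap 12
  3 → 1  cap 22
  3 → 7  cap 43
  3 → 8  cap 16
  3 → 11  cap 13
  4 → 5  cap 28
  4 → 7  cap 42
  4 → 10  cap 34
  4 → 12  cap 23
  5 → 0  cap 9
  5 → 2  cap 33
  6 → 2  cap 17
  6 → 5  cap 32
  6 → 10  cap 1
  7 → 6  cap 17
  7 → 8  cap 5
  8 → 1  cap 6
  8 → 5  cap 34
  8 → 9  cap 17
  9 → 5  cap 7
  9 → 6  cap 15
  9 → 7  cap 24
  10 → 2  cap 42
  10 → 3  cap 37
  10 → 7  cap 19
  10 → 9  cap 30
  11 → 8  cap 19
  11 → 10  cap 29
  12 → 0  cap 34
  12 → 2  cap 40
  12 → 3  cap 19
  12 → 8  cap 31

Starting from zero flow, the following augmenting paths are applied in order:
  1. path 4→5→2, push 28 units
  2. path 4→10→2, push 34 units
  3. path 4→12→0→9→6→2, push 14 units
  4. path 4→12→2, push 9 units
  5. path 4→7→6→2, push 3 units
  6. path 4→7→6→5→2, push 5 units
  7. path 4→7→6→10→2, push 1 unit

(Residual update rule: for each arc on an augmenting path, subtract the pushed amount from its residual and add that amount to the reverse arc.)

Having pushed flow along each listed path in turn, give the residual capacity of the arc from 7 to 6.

Residual capacity of (7,6): 8

after path 1 (4→5→2, push 28): res(7,6)=17
after path 2 (4→10→2, push 34): res(7,6)=17
after path 3 (4→12→0→9→6→2, push 14): res(7,6)=17
after path 4 (4→12→2, push 9): res(7,6)=17
after path 5 (4→7→6→2, push 3): res(7,6)=14
after path 6 (4→7→6→5→2, push 5): res(7,6)=9
after path 7 (4→7→6→10→2, push 1): res(7,6)=8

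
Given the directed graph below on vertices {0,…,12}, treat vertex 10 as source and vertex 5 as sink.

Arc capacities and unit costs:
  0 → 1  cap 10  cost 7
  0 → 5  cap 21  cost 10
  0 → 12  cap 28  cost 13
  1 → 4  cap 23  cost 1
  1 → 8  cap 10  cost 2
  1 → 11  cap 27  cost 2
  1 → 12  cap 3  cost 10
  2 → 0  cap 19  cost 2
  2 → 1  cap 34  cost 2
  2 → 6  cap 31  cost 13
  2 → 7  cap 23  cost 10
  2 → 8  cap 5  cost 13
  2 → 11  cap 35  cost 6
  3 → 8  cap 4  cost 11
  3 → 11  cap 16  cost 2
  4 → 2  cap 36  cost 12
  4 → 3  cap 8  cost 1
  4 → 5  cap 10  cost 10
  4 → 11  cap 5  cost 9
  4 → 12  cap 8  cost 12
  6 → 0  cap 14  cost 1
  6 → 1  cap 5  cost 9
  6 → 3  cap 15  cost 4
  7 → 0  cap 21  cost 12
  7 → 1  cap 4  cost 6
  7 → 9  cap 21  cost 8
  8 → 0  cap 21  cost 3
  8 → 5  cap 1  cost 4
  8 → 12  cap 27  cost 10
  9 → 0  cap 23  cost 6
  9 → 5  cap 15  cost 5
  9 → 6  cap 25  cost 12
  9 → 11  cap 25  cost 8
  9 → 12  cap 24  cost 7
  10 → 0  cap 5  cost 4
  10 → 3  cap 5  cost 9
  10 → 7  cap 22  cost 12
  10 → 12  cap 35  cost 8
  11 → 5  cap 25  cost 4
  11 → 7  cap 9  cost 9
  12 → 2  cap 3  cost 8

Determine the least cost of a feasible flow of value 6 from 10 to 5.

shortest-cost path #1: 10→0→5 push 5 @ unit cost 14 (adds 70)
shortest-cost path #2: 10→3→11→5 push 1 @ unit cost 15 (adds 15)
total cost = 85

Minimum cost for 6 units: 85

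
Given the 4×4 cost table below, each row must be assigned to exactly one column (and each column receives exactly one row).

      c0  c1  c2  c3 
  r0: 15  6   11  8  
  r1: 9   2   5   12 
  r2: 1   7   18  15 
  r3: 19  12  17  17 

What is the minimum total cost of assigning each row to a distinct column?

Minimum assignment cost: 26

optimal assignment: row0→col3 (cost 8), row1→col2 (cost 5), row2→col0 (cost 1), row3→col1 (cost 12)
total = 8 + 5 + 1 + 12 = 26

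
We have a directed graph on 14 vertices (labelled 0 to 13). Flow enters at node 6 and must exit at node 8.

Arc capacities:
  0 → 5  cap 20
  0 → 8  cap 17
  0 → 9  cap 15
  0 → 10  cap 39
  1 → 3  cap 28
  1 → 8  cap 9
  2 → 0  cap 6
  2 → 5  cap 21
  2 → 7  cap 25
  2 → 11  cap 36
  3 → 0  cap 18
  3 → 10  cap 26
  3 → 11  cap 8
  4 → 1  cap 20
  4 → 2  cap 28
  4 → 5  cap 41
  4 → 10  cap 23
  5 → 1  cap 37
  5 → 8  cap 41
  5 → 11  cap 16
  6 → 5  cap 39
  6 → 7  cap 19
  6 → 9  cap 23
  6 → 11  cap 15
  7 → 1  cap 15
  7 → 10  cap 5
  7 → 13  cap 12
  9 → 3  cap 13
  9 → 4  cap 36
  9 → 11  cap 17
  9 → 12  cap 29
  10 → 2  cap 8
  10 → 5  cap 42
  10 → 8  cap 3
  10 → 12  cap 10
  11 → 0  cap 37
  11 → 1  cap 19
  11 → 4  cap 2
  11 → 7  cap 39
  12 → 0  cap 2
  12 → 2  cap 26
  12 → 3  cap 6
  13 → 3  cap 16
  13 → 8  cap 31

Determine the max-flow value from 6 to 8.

augment #1: 6→5→8 bottleneck 39, total now 39
augment #2: 6→7→1→8 bottleneck 9, total now 48
augment #3: 6→7→10→8 bottleneck 3, total now 51
augment #4: 6→7→13→8 bottleneck 7, total now 58
augment #5: 6→11→0→8 bottleneck 15, total now 73
augment #6: 6→9→3→0→8 bottleneck 2, total now 75
augment #7: 6→9→4→5→8 bottleneck 2, total now 77
augment #8: 6→9→11→7→13→8 bottleneck 5, total now 82

Maximum flow value: 82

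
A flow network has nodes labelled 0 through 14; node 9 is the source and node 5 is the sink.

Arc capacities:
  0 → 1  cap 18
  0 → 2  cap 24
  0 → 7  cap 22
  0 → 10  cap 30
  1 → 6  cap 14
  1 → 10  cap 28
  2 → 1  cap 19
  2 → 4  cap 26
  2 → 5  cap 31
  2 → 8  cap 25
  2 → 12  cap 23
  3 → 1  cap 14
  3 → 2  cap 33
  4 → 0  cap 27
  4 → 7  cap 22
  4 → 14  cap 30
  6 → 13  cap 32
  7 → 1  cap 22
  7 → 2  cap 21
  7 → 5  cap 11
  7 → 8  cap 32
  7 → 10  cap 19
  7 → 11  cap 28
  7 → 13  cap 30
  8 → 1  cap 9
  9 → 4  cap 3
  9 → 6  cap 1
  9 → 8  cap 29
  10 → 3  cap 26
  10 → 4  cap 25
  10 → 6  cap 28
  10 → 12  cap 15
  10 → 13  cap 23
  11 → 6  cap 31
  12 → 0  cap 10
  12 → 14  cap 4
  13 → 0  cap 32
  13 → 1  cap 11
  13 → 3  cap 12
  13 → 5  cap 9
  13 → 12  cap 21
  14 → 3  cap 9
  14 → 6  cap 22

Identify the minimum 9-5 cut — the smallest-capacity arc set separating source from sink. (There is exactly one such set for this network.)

Min-cut arcs: {(8,1), (9,4), (9,6)} (total capacity 13)

augment #1: 9→4→7→5 push 3
augment #2: 9→6→13→5 push 1
augment #3: 9→8→1→6→13→5 push 8
augment #4: 9→8→1→10→3→2→5 push 1
max flow = 13; residual-reachable set from 9 gives S-side
cut edges (S→T): {(8,1), (9,4), (9,6)} total cap 13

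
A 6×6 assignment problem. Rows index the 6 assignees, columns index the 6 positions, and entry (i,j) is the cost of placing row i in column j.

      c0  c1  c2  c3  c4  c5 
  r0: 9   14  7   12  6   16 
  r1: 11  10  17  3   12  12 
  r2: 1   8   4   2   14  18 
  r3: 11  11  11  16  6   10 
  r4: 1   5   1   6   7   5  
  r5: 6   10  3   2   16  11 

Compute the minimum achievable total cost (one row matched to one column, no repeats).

Minimum assignment cost: 28

optimal assignment: row0→col4 (cost 6), row1→col3 (cost 3), row2→col0 (cost 1), row3→col5 (cost 10), row4→col1 (cost 5), row5→col2 (cost 3)
total = 6 + 3 + 1 + 10 + 5 + 3 = 28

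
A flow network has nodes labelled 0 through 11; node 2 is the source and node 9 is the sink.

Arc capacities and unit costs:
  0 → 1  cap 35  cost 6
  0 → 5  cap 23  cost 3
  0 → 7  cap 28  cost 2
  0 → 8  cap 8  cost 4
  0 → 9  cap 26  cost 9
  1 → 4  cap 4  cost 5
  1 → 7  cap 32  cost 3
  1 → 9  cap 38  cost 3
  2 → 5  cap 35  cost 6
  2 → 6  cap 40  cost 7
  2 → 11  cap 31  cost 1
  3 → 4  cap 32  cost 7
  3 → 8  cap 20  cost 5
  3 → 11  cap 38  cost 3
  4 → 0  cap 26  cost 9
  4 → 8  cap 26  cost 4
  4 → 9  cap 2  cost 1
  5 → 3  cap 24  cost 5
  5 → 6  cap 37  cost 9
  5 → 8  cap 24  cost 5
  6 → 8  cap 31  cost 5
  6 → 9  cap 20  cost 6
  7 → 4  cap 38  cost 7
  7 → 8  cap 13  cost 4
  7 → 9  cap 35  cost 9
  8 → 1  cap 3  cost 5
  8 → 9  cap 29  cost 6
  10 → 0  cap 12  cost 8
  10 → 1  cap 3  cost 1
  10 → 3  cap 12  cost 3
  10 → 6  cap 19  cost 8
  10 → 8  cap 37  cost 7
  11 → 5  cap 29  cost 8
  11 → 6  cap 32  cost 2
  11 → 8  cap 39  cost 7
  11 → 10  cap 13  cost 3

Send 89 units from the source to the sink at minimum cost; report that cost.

Minimum cost for 89 units: 1823

shortest-cost path #1: 2→11→10→1→9 push 3 @ unit cost 8 (adds 24)
shortest-cost path #2: 2→11→6→9 push 20 @ unit cost 9 (adds 180)
shortest-cost path #3: 2→11→8→9 push 8 @ unit cost 14 (adds 112)
shortest-cost path #4: 2→5→8→9 push 21 @ unit cost 17 (adds 357)
shortest-cost path #5: 2→5→8→11→10→3→4→9 push 2 @ unit cost 18 (adds 36)
shortest-cost path #6: 2→5→8→1→9 push 1 @ unit cost 19 (adds 19)
shortest-cost path #7: 2→6→8→1→9 push 2 @ unit cost 20 (adds 40)
shortest-cost path #8: 2→6→11→10→0→9 push 8 @ unit cost 25 (adds 200)
shortest-cost path #9: 2→5→3→10→0→9 push 2 @ unit cost 25 (adds 50)
shortest-cost path #10: 2→5→3→4→0→9 push 9 @ unit cost 36 (adds 324)
shortest-cost path #11: 2→6→8→5→3→4→0→9 push 7 @ unit cost 37 (adds 259)
shortest-cost path #12: 2→6→8→5→3→4→0→1→9 push 6 @ unit cost 37 (adds 222)
total cost = 1823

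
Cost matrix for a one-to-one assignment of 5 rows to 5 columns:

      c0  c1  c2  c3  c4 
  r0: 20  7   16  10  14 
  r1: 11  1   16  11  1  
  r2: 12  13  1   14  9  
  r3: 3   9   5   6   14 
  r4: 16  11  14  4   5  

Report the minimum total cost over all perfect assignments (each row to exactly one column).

optimal assignment: row0→col1 (cost 7), row1→col4 (cost 1), row2→col2 (cost 1), row3→col0 (cost 3), row4→col3 (cost 4)
total = 7 + 1 + 1 + 3 + 4 = 16

Minimum assignment cost: 16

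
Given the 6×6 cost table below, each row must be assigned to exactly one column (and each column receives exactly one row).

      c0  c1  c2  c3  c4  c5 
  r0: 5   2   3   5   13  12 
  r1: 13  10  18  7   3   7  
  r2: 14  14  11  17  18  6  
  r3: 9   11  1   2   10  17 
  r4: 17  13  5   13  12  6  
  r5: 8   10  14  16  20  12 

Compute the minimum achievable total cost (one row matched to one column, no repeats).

Minimum assignment cost: 26

optimal assignment: row0→col1 (cost 2), row1→col4 (cost 3), row2→col5 (cost 6), row3→col3 (cost 2), row4→col2 (cost 5), row5→col0 (cost 8)
total = 2 + 3 + 6 + 2 + 5 + 8 = 26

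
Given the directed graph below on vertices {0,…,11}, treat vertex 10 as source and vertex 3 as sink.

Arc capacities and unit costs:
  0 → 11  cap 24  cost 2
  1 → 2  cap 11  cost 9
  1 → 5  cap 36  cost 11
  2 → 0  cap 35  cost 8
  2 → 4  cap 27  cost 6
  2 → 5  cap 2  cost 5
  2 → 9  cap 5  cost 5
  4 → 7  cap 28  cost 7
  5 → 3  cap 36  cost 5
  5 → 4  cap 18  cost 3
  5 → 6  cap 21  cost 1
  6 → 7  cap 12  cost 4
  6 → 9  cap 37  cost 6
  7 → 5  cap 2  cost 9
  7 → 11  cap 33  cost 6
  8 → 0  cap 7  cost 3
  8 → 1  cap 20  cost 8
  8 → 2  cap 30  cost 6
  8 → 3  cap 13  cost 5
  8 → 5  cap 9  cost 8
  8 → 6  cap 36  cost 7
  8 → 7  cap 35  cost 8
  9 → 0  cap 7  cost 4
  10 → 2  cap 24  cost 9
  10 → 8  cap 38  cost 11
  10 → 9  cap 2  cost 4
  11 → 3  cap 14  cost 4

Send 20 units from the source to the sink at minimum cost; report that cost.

shortest-cost path #1: 10→9→0→11→3 push 2 @ unit cost 14 (adds 28)
shortest-cost path #2: 10→8→3 push 13 @ unit cost 16 (adds 208)
shortest-cost path #3: 10→2→5→3 push 2 @ unit cost 19 (adds 38)
shortest-cost path #4: 10→8→0→11→3 push 3 @ unit cost 20 (adds 60)
total cost = 334

Minimum cost for 20 units: 334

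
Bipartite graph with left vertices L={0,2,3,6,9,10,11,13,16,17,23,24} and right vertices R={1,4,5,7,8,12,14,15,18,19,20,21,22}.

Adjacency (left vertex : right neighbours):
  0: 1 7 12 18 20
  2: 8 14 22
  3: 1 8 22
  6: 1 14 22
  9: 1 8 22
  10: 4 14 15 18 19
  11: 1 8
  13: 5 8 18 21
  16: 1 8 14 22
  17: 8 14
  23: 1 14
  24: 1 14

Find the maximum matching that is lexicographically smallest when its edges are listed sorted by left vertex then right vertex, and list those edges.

Lex-smallest maximum matching: {(0,7), (2,8), (3,1), (6,14), (9,22), (10,4), (13,5)}

|M| = 7 (so the lex-smallest maximum matching has 7 edges)
process left vertices in ascending order; for each, take the smallest-labelled available neighbour that still permits 7 edges overall, or leave it unmatched if none does
lex-smallest matching: {0-7, 2-8, 3-1, 6-14, 9-22, 10-4, 13-5}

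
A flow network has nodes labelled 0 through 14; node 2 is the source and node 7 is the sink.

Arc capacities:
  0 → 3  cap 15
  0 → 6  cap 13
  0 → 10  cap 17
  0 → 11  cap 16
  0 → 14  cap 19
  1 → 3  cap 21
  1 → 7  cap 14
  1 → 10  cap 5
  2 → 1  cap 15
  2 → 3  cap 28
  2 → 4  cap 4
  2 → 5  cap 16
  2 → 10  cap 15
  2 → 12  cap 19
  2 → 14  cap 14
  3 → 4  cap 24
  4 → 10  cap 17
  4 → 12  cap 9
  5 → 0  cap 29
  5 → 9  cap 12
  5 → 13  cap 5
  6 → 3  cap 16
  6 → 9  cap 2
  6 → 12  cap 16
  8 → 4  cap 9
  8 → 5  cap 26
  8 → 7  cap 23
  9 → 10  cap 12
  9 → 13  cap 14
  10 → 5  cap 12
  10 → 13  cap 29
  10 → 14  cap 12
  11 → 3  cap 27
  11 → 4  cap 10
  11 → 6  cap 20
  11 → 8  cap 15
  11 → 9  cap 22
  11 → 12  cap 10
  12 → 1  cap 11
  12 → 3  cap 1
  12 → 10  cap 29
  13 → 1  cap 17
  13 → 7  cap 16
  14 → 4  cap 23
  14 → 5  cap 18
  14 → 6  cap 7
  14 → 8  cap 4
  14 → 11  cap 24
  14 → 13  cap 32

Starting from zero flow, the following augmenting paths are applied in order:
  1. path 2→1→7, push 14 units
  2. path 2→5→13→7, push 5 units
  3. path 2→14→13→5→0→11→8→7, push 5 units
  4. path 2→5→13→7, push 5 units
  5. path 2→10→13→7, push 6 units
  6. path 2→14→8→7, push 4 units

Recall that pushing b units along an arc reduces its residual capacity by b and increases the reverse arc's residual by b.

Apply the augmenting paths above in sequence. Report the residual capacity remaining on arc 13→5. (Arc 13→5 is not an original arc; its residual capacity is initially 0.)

after path 1 (2→1→7, push 14): res(13,5)=0
after path 2 (2→5→13→7, push 5): res(13,5)=5
after path 3 (2→14→13→5→0→11→8→7, push 5): res(13,5)=0
after path 4 (2→5→13→7, push 5): res(13,5)=5
after path 5 (2→10→13→7, push 6): res(13,5)=5
after path 6 (2→14→8→7, push 4): res(13,5)=5

Residual capacity of (13,5): 5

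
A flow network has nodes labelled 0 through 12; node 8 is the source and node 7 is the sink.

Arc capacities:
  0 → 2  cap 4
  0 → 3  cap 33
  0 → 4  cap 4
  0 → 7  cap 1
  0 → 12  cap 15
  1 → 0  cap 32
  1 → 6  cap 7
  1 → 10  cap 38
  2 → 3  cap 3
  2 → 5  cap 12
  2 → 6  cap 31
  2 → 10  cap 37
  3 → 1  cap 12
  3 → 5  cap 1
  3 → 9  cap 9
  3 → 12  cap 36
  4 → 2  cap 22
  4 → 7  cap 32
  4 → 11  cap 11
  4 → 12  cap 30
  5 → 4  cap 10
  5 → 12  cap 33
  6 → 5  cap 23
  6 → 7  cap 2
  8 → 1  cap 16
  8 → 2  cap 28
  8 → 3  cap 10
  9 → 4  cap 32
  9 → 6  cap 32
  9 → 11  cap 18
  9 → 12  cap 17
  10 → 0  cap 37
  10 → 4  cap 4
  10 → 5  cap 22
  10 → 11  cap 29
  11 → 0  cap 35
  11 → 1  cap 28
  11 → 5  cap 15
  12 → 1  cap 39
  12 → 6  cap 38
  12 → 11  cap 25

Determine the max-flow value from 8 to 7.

augment #1: 8→1→0→7 bottleneck 1, total now 1
augment #2: 8→1→6→7 bottleneck 2, total now 3
augment #3: 8→1→0→4→7 bottleneck 4, total now 7
augment #4: 8→1→10→4→7 bottleneck 4, total now 11
augment #5: 8→2→5→4→7 bottleneck 10, total now 21
augment #6: 8→3→9→4→7 bottleneck 9, total now 30

Maximum flow value: 30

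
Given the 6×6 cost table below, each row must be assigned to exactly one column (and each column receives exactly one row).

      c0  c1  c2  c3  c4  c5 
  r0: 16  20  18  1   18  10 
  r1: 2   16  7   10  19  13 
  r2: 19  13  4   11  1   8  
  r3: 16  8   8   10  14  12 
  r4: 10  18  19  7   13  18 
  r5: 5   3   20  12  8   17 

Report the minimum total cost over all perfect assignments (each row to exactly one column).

optimal assignment: row0→col5 (cost 10), row1→col0 (cost 2), row2→col4 (cost 1), row3→col2 (cost 8), row4→col3 (cost 7), row5→col1 (cost 3)
total = 10 + 2 + 1 + 8 + 7 + 3 = 31

Minimum assignment cost: 31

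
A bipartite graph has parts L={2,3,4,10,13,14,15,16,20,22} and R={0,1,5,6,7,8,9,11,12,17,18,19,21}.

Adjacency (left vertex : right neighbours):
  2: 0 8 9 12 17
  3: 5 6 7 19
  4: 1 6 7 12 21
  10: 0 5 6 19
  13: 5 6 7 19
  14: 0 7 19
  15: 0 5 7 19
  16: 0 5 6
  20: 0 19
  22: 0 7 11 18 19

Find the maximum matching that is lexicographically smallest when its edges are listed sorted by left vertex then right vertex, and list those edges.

|M| = 8 (so the lex-smallest maximum matching has 8 edges)
process left vertices in ascending order; for each, take the smallest-labelled available neighbour that still permits 8 edges overall, or leave it unmatched if none does
lex-smallest matching: {2-8, 3-5, 4-1, 10-0, 13-6, 14-7, 15-19, 22-11}

Lex-smallest maximum matching: {(2,8), (3,5), (4,1), (10,0), (13,6), (14,7), (15,19), (22,11)}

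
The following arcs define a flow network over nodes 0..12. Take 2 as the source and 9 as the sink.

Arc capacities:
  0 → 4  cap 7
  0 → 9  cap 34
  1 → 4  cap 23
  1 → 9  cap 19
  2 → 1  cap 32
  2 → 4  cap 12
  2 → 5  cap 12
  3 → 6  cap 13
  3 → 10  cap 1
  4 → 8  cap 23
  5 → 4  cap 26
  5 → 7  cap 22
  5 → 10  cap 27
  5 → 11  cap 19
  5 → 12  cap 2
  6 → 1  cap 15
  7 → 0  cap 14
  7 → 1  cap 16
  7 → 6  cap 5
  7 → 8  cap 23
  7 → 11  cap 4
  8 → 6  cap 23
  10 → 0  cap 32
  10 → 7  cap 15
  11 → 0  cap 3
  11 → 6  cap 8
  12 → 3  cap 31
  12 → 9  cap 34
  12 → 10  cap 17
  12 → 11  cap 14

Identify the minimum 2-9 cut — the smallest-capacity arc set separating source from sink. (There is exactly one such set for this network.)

augment #1: 2→1→9 push 19
augment #2: 2→5→12→9 push 2
augment #3: 2→5→7→0→9 push 10
max flow = 31; residual-reachable set from 2 gives S-side
cut edges (S→T): {(1,9), (2,5)} total cap 31

Min-cut arcs: {(1,9), (2,5)} (total capacity 31)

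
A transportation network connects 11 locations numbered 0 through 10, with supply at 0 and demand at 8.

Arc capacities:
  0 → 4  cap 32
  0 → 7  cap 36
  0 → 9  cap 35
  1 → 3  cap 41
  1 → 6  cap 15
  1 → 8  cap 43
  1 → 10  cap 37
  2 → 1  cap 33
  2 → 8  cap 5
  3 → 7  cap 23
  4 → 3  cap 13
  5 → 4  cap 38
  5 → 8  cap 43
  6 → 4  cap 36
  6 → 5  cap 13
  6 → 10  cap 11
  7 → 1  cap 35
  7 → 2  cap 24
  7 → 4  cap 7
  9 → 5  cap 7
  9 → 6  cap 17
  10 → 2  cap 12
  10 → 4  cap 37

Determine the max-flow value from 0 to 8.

Maximum flow value: 68

augment #1: 0→7→1→8 bottleneck 35, total now 35
augment #2: 0→7→2→8 bottleneck 1, total now 36
augment #3: 0→9→5→8 bottleneck 7, total now 43
augment #4: 0→9→6→5→8 bottleneck 13, total now 56
augment #5: 0→4→3→7→2→8 bottleneck 4, total now 60
augment #6: 0→4→3→7→2→1→8 bottleneck 8, total now 68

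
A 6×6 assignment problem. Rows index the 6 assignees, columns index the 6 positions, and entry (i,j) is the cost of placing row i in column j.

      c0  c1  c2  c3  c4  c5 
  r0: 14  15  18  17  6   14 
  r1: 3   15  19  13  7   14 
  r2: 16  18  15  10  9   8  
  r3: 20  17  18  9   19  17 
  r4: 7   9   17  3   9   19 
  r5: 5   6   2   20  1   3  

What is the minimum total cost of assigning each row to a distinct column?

optimal assignment: row0→col4 (cost 6), row1→col0 (cost 3), row2→col5 (cost 8), row3→col3 (cost 9), row4→col1 (cost 9), row5→col2 (cost 2)
total = 6 + 3 + 8 + 9 + 9 + 2 = 37

Minimum assignment cost: 37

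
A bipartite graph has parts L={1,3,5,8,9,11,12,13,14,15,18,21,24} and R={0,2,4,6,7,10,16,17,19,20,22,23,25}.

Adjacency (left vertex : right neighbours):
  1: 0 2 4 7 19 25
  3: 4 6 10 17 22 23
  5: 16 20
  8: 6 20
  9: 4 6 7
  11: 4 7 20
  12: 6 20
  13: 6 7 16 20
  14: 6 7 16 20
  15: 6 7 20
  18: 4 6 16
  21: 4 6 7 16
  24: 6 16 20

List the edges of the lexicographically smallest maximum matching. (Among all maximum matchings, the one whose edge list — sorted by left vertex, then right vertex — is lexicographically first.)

|M| = 7 (so the lex-smallest maximum matching has 7 edges)
process left vertices in ascending order; for each, take the smallest-labelled available neighbour that still permits 7 edges overall, or leave it unmatched if none does
lex-smallest matching: {1-0, 3-10, 5-16, 8-6, 9-4, 11-7, 12-20}

Lex-smallest maximum matching: {(1,0), (3,10), (5,16), (8,6), (9,4), (11,7), (12,20)}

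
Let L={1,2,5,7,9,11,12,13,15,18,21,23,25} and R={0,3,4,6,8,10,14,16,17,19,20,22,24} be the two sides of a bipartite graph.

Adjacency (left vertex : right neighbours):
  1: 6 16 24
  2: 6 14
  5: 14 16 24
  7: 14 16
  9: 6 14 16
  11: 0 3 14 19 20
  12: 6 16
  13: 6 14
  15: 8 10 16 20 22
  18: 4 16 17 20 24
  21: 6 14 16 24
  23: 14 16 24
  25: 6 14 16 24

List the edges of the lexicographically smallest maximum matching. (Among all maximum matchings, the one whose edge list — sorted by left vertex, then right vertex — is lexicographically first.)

Lex-smallest maximum matching: {(1,6), (2,14), (5,16), (11,0), (15,8), (18,4), (21,24)}

|M| = 7 (so the lex-smallest maximum matching has 7 edges)
process left vertices in ascending order; for each, take the smallest-labelled available neighbour that still permits 7 edges overall, or leave it unmatched if none does
lex-smallest matching: {1-6, 2-14, 5-16, 11-0, 15-8, 18-4, 21-24}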